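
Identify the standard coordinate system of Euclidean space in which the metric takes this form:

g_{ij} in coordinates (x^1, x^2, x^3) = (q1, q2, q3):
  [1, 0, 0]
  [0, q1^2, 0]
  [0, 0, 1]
The line element ds^2 = dq1^2 + q1^2 dq2^2 + dq3^2 is dr^2 + r^2 dθ^2 + dz^2 with q1 = r, q2 = θ, q3 = z.
cylindrical coordinates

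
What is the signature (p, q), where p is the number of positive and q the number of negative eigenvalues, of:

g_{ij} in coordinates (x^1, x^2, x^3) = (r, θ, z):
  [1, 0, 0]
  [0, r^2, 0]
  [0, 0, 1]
The metric is diagonal, so its eigenvalues are the diagonal entries: 1, r^2, 1 (at a generic point, where coordinate-dependent entries are positive).
3 positive, 0 negative.
(3, 0) - Riemannian (positive definite)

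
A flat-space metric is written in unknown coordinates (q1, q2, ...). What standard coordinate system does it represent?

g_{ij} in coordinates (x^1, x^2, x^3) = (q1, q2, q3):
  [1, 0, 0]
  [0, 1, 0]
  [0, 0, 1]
All components are constant and the metric is the identity, i.e. orthonormal rectilinear coordinates.
Cartesian (3D) coordinates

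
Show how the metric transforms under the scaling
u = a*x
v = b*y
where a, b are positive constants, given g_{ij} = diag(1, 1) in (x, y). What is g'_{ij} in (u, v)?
Invert the transformation: x = u/a, y = v/b
g'_{ij} = (∂x^k/∂x'^i)(∂x^l/∂x'^j) g_{kl}; with g_{kl} = δ_{kl} this is Σ_k (∂x^k/∂x'^i)(∂x^k/∂x'^j).
Jacobian: ∂x/∂u = 1/a, ∂x/∂v = 0, ∂y/∂u = 0, ∂y/∂v = 1/b
g'_{uu} = (1/a)(1/a) + (0)(0) = 1/a^2
g'_{uv} = (1/a)(0) + (0)(1/b) = 0
g'_{vv} = (0)(0) + (1/b)(1/b) = 1/b^2
g'_{ij} = diag(1/a^2, 1/b^2)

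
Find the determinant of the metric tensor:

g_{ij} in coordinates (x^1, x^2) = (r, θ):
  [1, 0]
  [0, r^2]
For a 2×2 metric: det(g) = g_{11}·g_{22} - g_{12}·g_{21}
= (1)·(r^2) - (0)·(0)
= r^2 - 0
det(g) = r^2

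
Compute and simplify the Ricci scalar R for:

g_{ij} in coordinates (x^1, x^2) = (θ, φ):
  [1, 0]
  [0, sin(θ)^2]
Non-zero Christoffel symbols (Γ^k_{ij} = Γ^k_{ji}):
Γ^θ_{φ φ} = -sin(2*θ)/2
Γ^φ_{θ φ} = 1/tan(θ)
Ricci tensor (R_{ij} = R^k_{ikj}): R_{θθ} = 1, R_{θφ} = 0, R_{φφ} = sin(θ)^2
Inverse metric: g^{θθ} = 1, g^{φφ} = 1/sin(θ)^2
R = g^{ij} R_{ij} = (1)(1) + (1/sin(θ)^2)(sin(θ)^2) = 2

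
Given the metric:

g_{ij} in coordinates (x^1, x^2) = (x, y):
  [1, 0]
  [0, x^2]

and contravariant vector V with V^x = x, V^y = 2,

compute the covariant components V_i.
V_i = g_{ij} V^j:
V_x = (1)(x) + (0)(2) = x
V_y = (0)(x) + (x^2)(2) = 2*x^2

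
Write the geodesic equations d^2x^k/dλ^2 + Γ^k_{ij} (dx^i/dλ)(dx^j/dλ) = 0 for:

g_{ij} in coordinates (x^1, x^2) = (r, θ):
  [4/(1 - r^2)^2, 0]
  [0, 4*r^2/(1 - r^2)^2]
Geodesic equation: d^2x^k/dλ^2 + Γ^k_{ij} (dx^i/dλ)(dx^j/dλ) = 0.
Non-zero Christoffel symbols:
Γ^r_{r r} = 2*r/(1 - r^2)
Γ^r_{θ θ} = (r^3 + r)/(r^2 - 1)
Γ^θ_{r θ} = (-r^2 - 1)/(r^3 - r)
Substituting (the symmetric pair Γ^k_{ij}, Γ^k_{ji} combines into a factor 2):
d^2r/dλ^2 + (2*r/(1 - r^2)) (dr/dλ)^2 + ((r^3 + r)/(r^2 - 1)) (dθ/dλ)^2 = 0
d^2θ/dλ^2 + ((-2*r^2 - 2)/(r^3 - r)) (dr/dλ)(dθ/dλ) = 0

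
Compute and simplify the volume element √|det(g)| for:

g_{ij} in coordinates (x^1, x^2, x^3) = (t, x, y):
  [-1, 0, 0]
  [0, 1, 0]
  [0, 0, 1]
det(g) = -1
√|det(g)| = 1
Volume element: dV = 1 dt dx dy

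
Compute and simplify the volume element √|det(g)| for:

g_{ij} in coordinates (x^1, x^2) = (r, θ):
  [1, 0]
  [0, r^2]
det(g) = r^2
√|det(g)| = r
Volume element: dV = r dr dθ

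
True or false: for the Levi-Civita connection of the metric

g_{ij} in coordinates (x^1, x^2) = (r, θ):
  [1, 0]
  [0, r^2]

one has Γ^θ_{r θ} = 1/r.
Γ^θ_{r θ} = (1/2) g^{θθ} (∂_r g_{θθ} + ∂_θ g_{θr} - ∂_θ g_{rθ}) = (1/2)(1/r^2)((2*r) + (0) - (0)) = 1/r
This equals the proposed value 1/r.
True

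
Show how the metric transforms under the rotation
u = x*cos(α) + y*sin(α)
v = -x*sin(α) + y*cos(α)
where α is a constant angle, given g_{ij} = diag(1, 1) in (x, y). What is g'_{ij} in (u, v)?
Invert the transformation: x = u*cos(α) - v*sin(α), y = u*sin(α) + v*cos(α)
g'_{ij} = (∂x^k/∂x'^i)(∂x^l/∂x'^j) g_{kl}; with g_{kl} = δ_{kl} this is Σ_k (∂x^k/∂x'^i)(∂x^k/∂x'^j).
Jacobian: ∂x/∂u = cos(α), ∂x/∂v = -sin(α), ∂y/∂u = sin(α), ∂y/∂v = cos(α)
g'_{uu} = (cos(α))(cos(α)) + (sin(α))(sin(α)) = 1
g'_{uv} = (cos(α))(-sin(α)) + (sin(α))(cos(α)) = 0
g'_{vv} = (-sin(α))(-sin(α)) + (cos(α))(cos(α)) = 1
g'_{ij} = diag(1, 1)
The Euclidean metric is invariant under rotations.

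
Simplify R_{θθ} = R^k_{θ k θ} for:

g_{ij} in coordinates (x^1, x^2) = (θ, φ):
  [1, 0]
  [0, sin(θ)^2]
Non-zero Christoffel symbols (Γ^k_{ij} = Γ^k_{ji}):
Γ^θ_{φ φ} = -sin(2*θ)/2
Γ^φ_{θ φ} = 1/tan(θ)
R^θ_{θ θ θ} = 0 (a repeated index in an antisymmetric pair)
R^φ_{θ φ θ} = ∂_φ Γ^φ_{θ θ} - ∂_θ Γ^φ_{θ φ} + Γ^φ_{φ m} Γ^m_{θ θ} - Γ^φ_{θ m} Γ^m_{θ φ}
  = (0) - (-1/sin(θ)^2) + (0) - (1/tan(θ)^2) = 1
R_{θθ} = R^θ_{θ θ θ} + R^φ_{θ φ θ} = (0) + (1) = 1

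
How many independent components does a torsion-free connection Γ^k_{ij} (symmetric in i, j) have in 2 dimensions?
Γ^k_{ij} has n choices for the upper index and n(n+1)/2 independent symmetric lower index pairs.
Total = 2 × 2×3/2 = 2 × 3 = 6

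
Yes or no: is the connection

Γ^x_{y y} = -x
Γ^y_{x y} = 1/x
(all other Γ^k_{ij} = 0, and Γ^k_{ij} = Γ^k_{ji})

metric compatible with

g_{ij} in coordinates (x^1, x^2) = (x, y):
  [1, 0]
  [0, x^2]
Using ∇_k g_{ij} = ∂_k g_{ij} - Γ^m_{ki} g_{mj} - Γ^m_{kj} g_{im}:
e.g. ∇_x g_{yy} = (2*x) - (x) - (x) = 0
Every component ∇_k g_{ij} vanishes: the connection is metric compatible.
Yes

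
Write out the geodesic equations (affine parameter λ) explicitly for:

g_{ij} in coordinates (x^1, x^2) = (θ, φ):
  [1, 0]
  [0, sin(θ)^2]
Geodesic equation: d^2x^k/dλ^2 + Γ^k_{ij} (dx^i/dλ)(dx^j/dλ) = 0.
Non-zero Christoffel symbols:
Γ^θ_{φ φ} = -sin(2*θ)/2
Γ^φ_{θ φ} = 1/tan(θ)
Substituting (the symmetric pair Γ^k_{ij}, Γ^k_{ji} combines into a factor 2):
d^2θ/dλ^2 - (sin(2*θ)/2) (dφ/dλ)^2 = 0
d^2φ/dλ^2 + (2/tan(θ)) (dθ/dλ)(dφ/dλ) = 0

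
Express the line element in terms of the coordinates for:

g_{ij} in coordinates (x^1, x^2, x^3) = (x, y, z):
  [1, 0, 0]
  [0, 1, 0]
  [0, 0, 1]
ds^2 = g_{ij} dx^i dx^j; only the non-zero components contribute.
ds^2 = dx^2 + dy^2 + dz^2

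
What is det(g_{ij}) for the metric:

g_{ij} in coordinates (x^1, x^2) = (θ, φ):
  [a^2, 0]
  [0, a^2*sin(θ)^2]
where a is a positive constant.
For a 2×2 metric: det(g) = g_{11}·g_{22} - g_{12}·g_{21}
= (a^2)·(a^2*sin(θ)^2) - (0)·(0)
= a^4*sin(θ)^2 - 0
det(g) = a^4*sin(θ)^2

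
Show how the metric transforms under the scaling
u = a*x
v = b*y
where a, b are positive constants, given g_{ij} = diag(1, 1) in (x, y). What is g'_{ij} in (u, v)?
Invert the transformation: x = u/a, y = v/b
g'_{ij} = (∂x^k/∂x'^i)(∂x^l/∂x'^j) g_{kl}; with g_{kl} = δ_{kl} this is Σ_k (∂x^k/∂x'^i)(∂x^k/∂x'^j).
Jacobian: ∂x/∂u = 1/a, ∂x/∂v = 0, ∂y/∂u = 0, ∂y/∂v = 1/b
g'_{uu} = (1/a)(1/a) + (0)(0) = 1/a^2
g'_{uv} = (1/a)(0) + (0)(1/b) = 0
g'_{vv} = (0)(0) + (1/b)(1/b) = 1/b^2
g'_{ij} = diag(1/a^2, 1/b^2)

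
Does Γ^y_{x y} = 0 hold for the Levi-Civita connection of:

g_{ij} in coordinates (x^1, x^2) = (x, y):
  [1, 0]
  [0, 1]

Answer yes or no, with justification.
Γ^y_{x y} = (1/2) g^{yy} (∂_x g_{yy} + ∂_y g_{yx} - ∂_y g_{xy}) = (1/2)(1)((0) + (0) - (0)) = 0
This equals the proposed value 0.
Yes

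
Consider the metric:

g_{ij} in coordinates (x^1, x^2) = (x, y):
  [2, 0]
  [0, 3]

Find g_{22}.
With x^1 = x, x^2 = y, g_{22} = g_{yy} is the row-2, column-2 entry of the matrix.
g_{22} = 3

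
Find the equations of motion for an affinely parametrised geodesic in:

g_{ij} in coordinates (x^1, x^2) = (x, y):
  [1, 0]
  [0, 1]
Geodesic equation: d^2x^k/dλ^2 + Γ^k_{ij} (dx^i/dλ)(dx^j/dλ) = 0.
All Christoffel symbols vanish, so the geodesics are straight lines:
d^2x/dλ^2 = 0
d^2y/dλ^2 = 0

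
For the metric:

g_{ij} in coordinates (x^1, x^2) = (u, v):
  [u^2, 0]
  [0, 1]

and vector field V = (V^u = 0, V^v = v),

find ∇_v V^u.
Non-zero Christoffel symbols:
Γ^u_{u u} = 1/u
∇_v V^u = ∂_v V^u + Γ^u_{v j} V^j
  = (0) + (0)(0) + (0)(v)
  = 0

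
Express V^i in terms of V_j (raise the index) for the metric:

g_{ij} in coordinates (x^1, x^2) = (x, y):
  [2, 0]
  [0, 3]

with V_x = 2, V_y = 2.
Inverse metric (diagonal): g^{xx} = 1/2, g^{yy} = 1/3
V^i = g^{ij} V_j:
V^x = (1/2)(2) + (0)(2) = 1
V^y = (0)(2) + (1/3)(2) = 2/3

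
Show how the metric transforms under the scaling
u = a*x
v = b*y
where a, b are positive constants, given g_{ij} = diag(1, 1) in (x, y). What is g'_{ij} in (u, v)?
Invert the transformation: x = u/a, y = v/b
g'_{ij} = (∂x^k/∂x'^i)(∂x^l/∂x'^j) g_{kl}; with g_{kl} = δ_{kl} this is Σ_k (∂x^k/∂x'^i)(∂x^k/∂x'^j).
Jacobian: ∂x/∂u = 1/a, ∂x/∂v = 0, ∂y/∂u = 0, ∂y/∂v = 1/b
g'_{uu} = (1/a)(1/a) + (0)(0) = 1/a^2
g'_{uv} = (1/a)(0) + (0)(1/b) = 0
g'_{vv} = (0)(0) + (1/b)(1/b) = 1/b^2
g'_{ij} = diag(1/a^2, 1/b^2)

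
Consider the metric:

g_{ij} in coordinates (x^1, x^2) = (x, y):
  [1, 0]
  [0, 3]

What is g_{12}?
With x^1 = x, x^2 = y, g_{12} = g_{xy} is the row-1, column-2 entry of the matrix.
g_{12} = 0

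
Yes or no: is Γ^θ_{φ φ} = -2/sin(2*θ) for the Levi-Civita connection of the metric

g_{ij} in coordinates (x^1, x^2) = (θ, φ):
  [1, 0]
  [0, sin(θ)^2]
Γ^θ_{φ φ} = (1/2) g^{θθ} (∂_φ g_{θφ} + ∂_φ g_{θφ} - ∂_θ g_{φφ}) = (1/2)(1)((0) + (0) - (sin(2*θ))) = -sin(2*θ)/2
This differs from the proposed value -2/sin(2*θ).
No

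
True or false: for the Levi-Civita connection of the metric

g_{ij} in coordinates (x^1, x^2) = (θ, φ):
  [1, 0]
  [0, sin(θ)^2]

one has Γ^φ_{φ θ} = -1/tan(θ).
Γ^φ_{φ θ} = (1/2) g^{φφ} (∂_φ g_{φθ} + ∂_θ g_{φφ} - ∂_φ g_{φθ}) = (1/2)(1/sin(θ)^2)((0) + (sin(2*θ)) - (0)) = 1/tan(θ)
This differs from the proposed value -1/tan(θ).
False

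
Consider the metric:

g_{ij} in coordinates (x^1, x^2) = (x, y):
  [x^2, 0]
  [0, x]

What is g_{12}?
With x^1 = x, x^2 = y, g_{12} = g_{xy} is the row-1, column-2 entry of the matrix.
g_{12} = 0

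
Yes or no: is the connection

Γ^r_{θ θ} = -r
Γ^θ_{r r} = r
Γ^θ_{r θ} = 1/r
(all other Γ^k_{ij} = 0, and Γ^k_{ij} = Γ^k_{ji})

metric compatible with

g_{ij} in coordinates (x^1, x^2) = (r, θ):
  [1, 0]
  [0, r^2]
Using ∇_k g_{ij} = ∂_k g_{ij} - Γ^m_{ki} g_{mj} - Γ^m_{kj} g_{im}:
∇_r g_{rθ} = (0) - (r^3) - (0) = -r^3 ≠ 0
So the connection is not metric compatible (it is not the Levi-Civita connection).
No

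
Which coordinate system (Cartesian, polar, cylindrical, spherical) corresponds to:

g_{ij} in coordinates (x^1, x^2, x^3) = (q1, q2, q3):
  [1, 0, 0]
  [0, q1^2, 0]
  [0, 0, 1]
The line element ds^2 = dq1^2 + q1^2 dq2^2 + dq3^2 is dr^2 + r^2 dθ^2 + dz^2 with q1 = r, q2 = θ, q3 = z.
cylindrical coordinates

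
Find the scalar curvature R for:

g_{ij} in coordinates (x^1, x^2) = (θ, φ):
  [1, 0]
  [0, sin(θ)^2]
Non-zero Christoffel symbols (Γ^k_{ij} = Γ^k_{ji}):
Γ^θ_{φ φ} = -sin(2*θ)/2
Γ^φ_{θ φ} = 1/tan(θ)
Ricci tensor (R_{ij} = R^k_{ikj}): R_{θθ} = 1, R_{θφ} = 0, R_{φφ} = sin(θ)^2
Inverse metric: g^{θθ} = 1, g^{φφ} = 1/sin(θ)^2
R = g^{ij} R_{ij} = (1)(1) + (1/sin(θ)^2)(sin(θ)^2) = 2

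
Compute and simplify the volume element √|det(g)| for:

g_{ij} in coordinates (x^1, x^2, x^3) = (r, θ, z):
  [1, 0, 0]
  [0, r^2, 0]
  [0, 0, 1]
det(g) = r^2
√|det(g)| = r
Volume element: dV = r dr dθ dz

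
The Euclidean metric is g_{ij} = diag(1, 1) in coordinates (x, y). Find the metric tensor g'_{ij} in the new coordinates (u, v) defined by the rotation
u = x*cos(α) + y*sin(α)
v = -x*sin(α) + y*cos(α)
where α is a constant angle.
Invert the transformation: x = u*cos(α) - v*sin(α), y = u*sin(α) + v*cos(α)
g'_{ij} = (∂x^k/∂x'^i)(∂x^l/∂x'^j) g_{kl}; with g_{kl} = δ_{kl} this is Σ_k (∂x^k/∂x'^i)(∂x^k/∂x'^j).
Jacobian: ∂x/∂u = cos(α), ∂x/∂v = -sin(α), ∂y/∂u = sin(α), ∂y/∂v = cos(α)
g'_{uu} = (cos(α))(cos(α)) + (sin(α))(sin(α)) = 1
g'_{uv} = (cos(α))(-sin(α)) + (sin(α))(cos(α)) = 0
g'_{vv} = (-sin(α))(-sin(α)) + (cos(α))(cos(α)) = 1
g'_{ij} = diag(1, 1)
The Euclidean metric is invariant under rotations.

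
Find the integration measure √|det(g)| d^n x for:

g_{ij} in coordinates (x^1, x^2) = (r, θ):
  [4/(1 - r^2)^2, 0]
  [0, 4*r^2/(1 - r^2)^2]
det(g) = 16*r^2/(1 - r^2)^4
√|det(g)| = 4*r/(r^2 - 1)^2
Volume element: dV = 4*r/(r^2 - 1)^2 dr dθ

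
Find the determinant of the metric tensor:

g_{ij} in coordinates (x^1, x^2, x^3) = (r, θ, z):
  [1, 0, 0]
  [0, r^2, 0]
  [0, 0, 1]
Diagonal metric: det(g) = g_{11}·g_{22}·g_{33}
= (1)·(r^2)·(1)
det(g) = r^2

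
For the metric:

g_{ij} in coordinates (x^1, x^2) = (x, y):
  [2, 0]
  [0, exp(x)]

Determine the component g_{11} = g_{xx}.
With x^1 = x, x^2 = y, g_{11} = g_{xx} is the row-1, column-1 entry of the matrix.
g_{11} = 2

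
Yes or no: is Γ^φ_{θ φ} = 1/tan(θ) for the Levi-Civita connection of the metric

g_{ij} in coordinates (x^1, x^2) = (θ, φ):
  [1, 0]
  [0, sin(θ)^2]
Γ^φ_{θ φ} = (1/2) g^{φφ} (∂_θ g_{φφ} + ∂_φ g_{φθ} - ∂_φ g_{θφ}) = (1/2)(1/sin(θ)^2)((sin(2*θ)) + (0) - (0)) = 1/tan(θ)
This equals the proposed value 1/tan(θ).
Yes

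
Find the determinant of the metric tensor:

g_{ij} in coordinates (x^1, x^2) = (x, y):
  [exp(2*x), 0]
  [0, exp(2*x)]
For a 2×2 metric: det(g) = g_{11}·g_{22} - g_{12}·g_{21}
= (exp(2*x))·(exp(2*x)) - (0)·(0)
= exp(4*x) - 0
det(g) = exp(4*x)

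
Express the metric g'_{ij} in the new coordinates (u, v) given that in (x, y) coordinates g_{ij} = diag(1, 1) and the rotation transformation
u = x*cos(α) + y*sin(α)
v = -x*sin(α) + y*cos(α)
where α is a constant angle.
Invert the transformation: x = u*cos(α) - v*sin(α), y = u*sin(α) + v*cos(α)
g'_{ij} = (∂x^k/∂x'^i)(∂x^l/∂x'^j) g_{kl}; with g_{kl} = δ_{kl} this is Σ_k (∂x^k/∂x'^i)(∂x^k/∂x'^j).
Jacobian: ∂x/∂u = cos(α), ∂x/∂v = -sin(α), ∂y/∂u = sin(α), ∂y/∂v = cos(α)
g'_{uu} = (cos(α))(cos(α)) + (sin(α))(sin(α)) = 1
g'_{uv} = (cos(α))(-sin(α)) + (sin(α))(cos(α)) = 0
g'_{vv} = (-sin(α))(-sin(α)) + (cos(α))(cos(α)) = 1
g'_{ij} = diag(1, 1)
The Euclidean metric is invariant under rotations.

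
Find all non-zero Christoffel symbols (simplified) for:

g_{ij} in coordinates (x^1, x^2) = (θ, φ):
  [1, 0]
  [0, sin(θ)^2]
Using Γ^k_{ij} = (1/2) g^{km} (∂_i g_{mj} + ∂_j g_{mi} - ∂_m g_{ij}); the metric is diagonal, so only the m = k term contributes.
Non-zero symbols (using the symmetry Γ^k_{ij} = Γ^k_{ji}):
Γ^θ_{φ φ} = (1/2) g^{θθ} (∂_φ g_{θφ} + ∂_φ g_{θφ} - ∂_θ g_{φφ}) = (1/2)(1)((0) + (0) - (sin(2*θ))) = -sin(2*θ)/2
Γ^φ_{θ φ} = (1/2) g^{φφ} (∂_θ g_{φφ} + ∂_φ g_{φθ} - ∂_φ g_{θφ}) = (1/2)(1/sin(θ)^2)((sin(2*θ)) + (0) - (0)) = 1/tan(θ)
All other Christoffel symbols are zero.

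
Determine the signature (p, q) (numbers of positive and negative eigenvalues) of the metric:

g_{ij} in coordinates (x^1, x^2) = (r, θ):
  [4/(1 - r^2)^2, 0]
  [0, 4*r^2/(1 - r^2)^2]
The metric is diagonal, so its eigenvalues are the diagonal entries: 4/(1 - r^2)^2, 4*r^2/(1 - r^2)^2 (at a generic point, where coordinate-dependent entries are positive).
2 positive, 0 negative.
(2, 0) - Riemannian (positive definite)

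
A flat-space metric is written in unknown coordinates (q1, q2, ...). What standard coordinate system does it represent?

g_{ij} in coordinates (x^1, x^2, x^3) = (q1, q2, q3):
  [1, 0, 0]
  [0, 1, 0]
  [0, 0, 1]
All components are constant and the metric is the identity, i.e. orthonormal rectilinear coordinates.
Cartesian (3D) coordinates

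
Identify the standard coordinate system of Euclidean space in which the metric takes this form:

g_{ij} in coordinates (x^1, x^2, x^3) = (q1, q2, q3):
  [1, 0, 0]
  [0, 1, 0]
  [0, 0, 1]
All components are constant and the metric is the identity, i.e. orthonormal rectilinear coordinates.
Cartesian (3D) coordinates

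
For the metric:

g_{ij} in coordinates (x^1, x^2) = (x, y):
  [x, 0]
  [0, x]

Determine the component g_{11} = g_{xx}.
With x^1 = x, x^2 = y, g_{11} = g_{xx} is the row-1, column-1 entry of the matrix.
g_{11} = x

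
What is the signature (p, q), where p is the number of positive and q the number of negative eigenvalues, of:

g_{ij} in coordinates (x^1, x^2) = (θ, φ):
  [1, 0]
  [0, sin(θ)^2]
The metric is diagonal, so its eigenvalues are the diagonal entries: 1, sin(θ)^2 (at a generic point, where coordinate-dependent entries are positive).
2 positive, 0 negative.
(2, 0) - Riemannian (positive definite)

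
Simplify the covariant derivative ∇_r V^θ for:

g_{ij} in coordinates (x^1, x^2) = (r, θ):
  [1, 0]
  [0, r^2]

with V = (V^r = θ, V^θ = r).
Non-zero Christoffel symbols:
Γ^r_{θ θ} = -r
Γ^θ_{r θ} = 1/r
∇_r V^θ = ∂_r V^θ + Γ^θ_{r j} V^j
  = (1) + (0)(θ) + (1/r)(r)
  = 2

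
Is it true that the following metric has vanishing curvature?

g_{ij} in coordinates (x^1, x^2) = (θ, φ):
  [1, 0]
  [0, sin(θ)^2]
Non-zero Christoffel symbols:
Γ^θ_{φ φ} = -sin(2*θ)/2
Γ^φ_{θ φ} = 1/tan(θ)
Ricci tensor: R_{θθ} = 1, R_{θφ} = 0, R_{φφ} = sin(θ)^2
The Ricci tensor is non-zero, so the Riemann tensor is non-zero: not flat.
No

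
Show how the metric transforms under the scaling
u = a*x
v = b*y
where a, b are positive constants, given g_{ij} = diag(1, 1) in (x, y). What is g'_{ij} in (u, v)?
Invert the transformation: x = u/a, y = v/b
g'_{ij} = (∂x^k/∂x'^i)(∂x^l/∂x'^j) g_{kl}; with g_{kl} = δ_{kl} this is Σ_k (∂x^k/∂x'^i)(∂x^k/∂x'^j).
Jacobian: ∂x/∂u = 1/a, ∂x/∂v = 0, ∂y/∂u = 0, ∂y/∂v = 1/b
g'_{uu} = (1/a)(1/a) + (0)(0) = 1/a^2
g'_{uv} = (1/a)(0) + (0)(1/b) = 0
g'_{vv} = (0)(0) + (1/b)(1/b) = 1/b^2
g'_{ij} = diag(1/a^2, 1/b^2)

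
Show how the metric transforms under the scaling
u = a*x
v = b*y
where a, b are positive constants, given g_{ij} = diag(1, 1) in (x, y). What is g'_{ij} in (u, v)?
Invert the transformation: x = u/a, y = v/b
g'_{ij} = (∂x^k/∂x'^i)(∂x^l/∂x'^j) g_{kl}; with g_{kl} = δ_{kl} this is Σ_k (∂x^k/∂x'^i)(∂x^k/∂x'^j).
Jacobian: ∂x/∂u = 1/a, ∂x/∂v = 0, ∂y/∂u = 0, ∂y/∂v = 1/b
g'_{uu} = (1/a)(1/a) + (0)(0) = 1/a^2
g'_{uv} = (1/a)(0) + (0)(1/b) = 0
g'_{vv} = (0)(0) + (1/b)(1/b) = 1/b^2
g'_{ij} = diag(1/a^2, 1/b^2)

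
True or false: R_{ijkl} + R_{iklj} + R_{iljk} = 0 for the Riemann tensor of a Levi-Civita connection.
This is the first (algebraic) Bianchi identity.
True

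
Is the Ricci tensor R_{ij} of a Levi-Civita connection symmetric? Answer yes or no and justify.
R_{ij} = R^k_{ikj}; the pair symmetry R_{kilj} = R_{ljki} gives R_{ij} = R_{ji}.
Yes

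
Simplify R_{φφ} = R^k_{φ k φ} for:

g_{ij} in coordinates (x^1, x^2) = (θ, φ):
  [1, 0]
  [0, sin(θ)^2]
Non-zero Christoffel symbols (Γ^k_{ij} = Γ^k_{ji}):
Γ^θ_{φ φ} = -sin(2*θ)/2
Γ^φ_{θ φ} = 1/tan(θ)
R^θ_{φ θ φ} = ∂_θ Γ^θ_{φ φ} - ∂_φ Γ^θ_{φ θ} + Γ^θ_{θ m} Γ^m_{φ φ} - Γ^θ_{φ m} Γ^m_{φ θ}
  = (-cos(2*θ)) - (0) + (0) - (-cos(θ)^2) = sin(θ)^2
R^φ_{φ φ φ} = 0 (a repeated index in an antisymmetric pair)
R_{φφ} = R^θ_{φ θ φ} + R^φ_{φ φ φ} = (sin(θ)^2) + (0) = sin(θ)^2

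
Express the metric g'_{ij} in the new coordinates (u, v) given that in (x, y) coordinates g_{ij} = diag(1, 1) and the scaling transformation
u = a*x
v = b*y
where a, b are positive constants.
Invert the transformation: x = u/a, y = v/b
g'_{ij} = (∂x^k/∂x'^i)(∂x^l/∂x'^j) g_{kl}; with g_{kl} = δ_{kl} this is Σ_k (∂x^k/∂x'^i)(∂x^k/∂x'^j).
Jacobian: ∂x/∂u = 1/a, ∂x/∂v = 0, ∂y/∂u = 0, ∂y/∂v = 1/b
g'_{uu} = (1/a)(1/a) + (0)(0) = 1/a^2
g'_{uv} = (1/a)(0) + (0)(1/b) = 0
g'_{vv} = (0)(0) + (1/b)(1/b) = 1/b^2
g'_{ij} = diag(1/a^2, 1/b^2)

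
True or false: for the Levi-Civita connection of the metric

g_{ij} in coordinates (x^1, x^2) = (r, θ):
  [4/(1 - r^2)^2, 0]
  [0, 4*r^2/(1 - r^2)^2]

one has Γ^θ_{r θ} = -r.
Γ^θ_{r θ} = (1/2) g^{θθ} (∂_r g_{θθ} + ∂_θ g_{θr} - ∂_θ g_{rθ}) = (1/2)((1 - r^2)^2/(4*r^2))((-8*(r^3 + r)/(r^2 - 1)^3) + (0) - (0)) = (-r^2 - 1)/(r^3 - r)
This differs from the proposed value -r.
False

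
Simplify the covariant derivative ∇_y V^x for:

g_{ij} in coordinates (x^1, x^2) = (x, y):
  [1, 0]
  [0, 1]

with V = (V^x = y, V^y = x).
All Christoffel symbols are zero.
∇_y V^x = ∂_y V^x + Γ^x_{y j} V^j
  = (1) + (0)(y) + (0)(x)
  = 1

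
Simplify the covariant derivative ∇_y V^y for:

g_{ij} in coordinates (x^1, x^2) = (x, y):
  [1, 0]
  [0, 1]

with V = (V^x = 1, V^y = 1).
All Christoffel symbols are zero.
∇_y V^y = ∂_y V^y + Γ^y_{y j} V^j
  = (0) + (0)(1) + (0)(1)
  = 0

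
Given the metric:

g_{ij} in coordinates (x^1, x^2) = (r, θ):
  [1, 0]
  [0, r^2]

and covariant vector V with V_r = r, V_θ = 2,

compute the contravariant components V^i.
Inverse metric (diagonal): g^{rr} = 1, g^{θθ} = 1/r^2
V^i = g^{ij} V_j:
V^r = (1)(r) + (0)(2) = r
V^θ = (0)(r) + (1/r^2)(2) = 2/r^2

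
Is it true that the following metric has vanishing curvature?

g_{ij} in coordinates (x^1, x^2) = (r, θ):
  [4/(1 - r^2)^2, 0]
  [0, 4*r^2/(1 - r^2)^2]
Non-zero Christoffel symbols:
Γ^r_{r r} = 2*r/(1 - r^2)
Γ^r_{θ θ} = (r^3 + r)/(r^2 - 1)
Γ^θ_{r θ} = (-r^2 - 1)/(r^3 - r)
Ricci tensor: R_{rr} = -4/(r^2 - 1)^2, R_{rθ} = 0, R_{θθ} = -4*r^2/(r^2 - 1)^2
The Ricci tensor is non-zero, so the Riemann tensor is non-zero: not flat.
No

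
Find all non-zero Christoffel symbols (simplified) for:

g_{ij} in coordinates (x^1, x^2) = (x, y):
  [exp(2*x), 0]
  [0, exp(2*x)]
Using Γ^k_{ij} = (1/2) g^{km} (∂_i g_{mj} + ∂_j g_{mi} - ∂_m g_{ij}); the metric is diagonal, so only the m = k term contributes.
Non-zero symbols (using the symmetry Γ^k_{ij} = Γ^k_{ji}):
Γ^x_{x x} = (1/2) g^{xx} (∂_x g_{xx} + ∂_x g_{xx} - ∂_x g_{xx}) = (1/2)(exp(-2*x))((2*exp(2*x)) + (2*exp(2*x)) - (2*exp(2*x))) = 1
Γ^x_{y y} = (1/2) g^{xx} (∂_y g_{xy} + ∂_y g_{xy} - ∂_x g_{yy}) = (1/2)(exp(-2*x))((0) + (0) - (2*exp(2*x))) = -1
Γ^y_{x y} = (1/2) g^{yy} (∂_x g_{yy} + ∂_y g_{yx} - ∂_y g_{xy}) = (1/2)(exp(-2*x))((2*exp(2*x)) + (0) - (0)) = 1
All other Christoffel symbols are zero.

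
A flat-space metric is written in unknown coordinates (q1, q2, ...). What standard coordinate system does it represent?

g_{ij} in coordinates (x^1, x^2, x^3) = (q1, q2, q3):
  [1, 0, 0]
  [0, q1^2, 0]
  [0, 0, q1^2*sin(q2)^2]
The line element ds^2 = dq1^2 + q1^2 dq2^2 + q1^2 sin(q2)^2 dq3^2 is dr^2 + r^2 dθ^2 + r^2 sin(θ)^2 dφ^2 with q1 = r, q2 = θ, q3 = φ.
spherical coordinates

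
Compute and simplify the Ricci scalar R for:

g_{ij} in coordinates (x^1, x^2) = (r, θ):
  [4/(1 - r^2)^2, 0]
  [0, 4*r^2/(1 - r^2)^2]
Non-zero Christoffel symbols (Γ^k_{ij} = Γ^k_{ji}):
Γ^r_{r r} = 2*r/(1 - r^2)
Γ^r_{θ θ} = (r^3 + r)/(r^2 - 1)
Γ^θ_{r θ} = (-r^2 - 1)/(r^3 - r)
Ricci tensor (R_{ij} = R^k_{ikj}): R_{rr} = -4/(r^2 - 1)^2, R_{rθ} = 0, R_{θθ} = -4*r^2/(r^2 - 1)^2
Inverse metric: g^{rr} = (1 - r^2)^2/4, g^{θθ} = (1 - r^2)^2/(4*r^2)
R = g^{ij} R_{ij} = ((1 - r^2)^2/4)(-4/(r^2 - 1)^2) + ((1 - r^2)^2/(4*r^2))(-4*r^2/(r^2 - 1)^2) = -2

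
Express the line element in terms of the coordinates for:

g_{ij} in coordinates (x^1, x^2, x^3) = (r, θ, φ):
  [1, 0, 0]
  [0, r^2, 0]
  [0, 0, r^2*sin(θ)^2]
ds^2 = g_{ij} dx^i dx^j; only the non-zero components contribute.
ds^2 = dr^2 + r^2 dθ^2 + r^2*sin(θ)^2 dφ^2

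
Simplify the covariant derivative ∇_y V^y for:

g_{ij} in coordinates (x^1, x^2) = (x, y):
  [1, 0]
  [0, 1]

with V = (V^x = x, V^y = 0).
All Christoffel symbols are zero.
∇_y V^y = ∂_y V^y + Γ^y_{y j} V^j
  = (0) + (0)(x) + (0)(0)
  = 0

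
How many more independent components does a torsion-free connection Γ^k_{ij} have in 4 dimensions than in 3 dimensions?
Independent components in n dimensions: n × n(n+1)/2 = n^2(n+1)/2.
4D: 4 × 10 = 40
3D: 3 × 6 = 18
Difference = 40 - 18 = 22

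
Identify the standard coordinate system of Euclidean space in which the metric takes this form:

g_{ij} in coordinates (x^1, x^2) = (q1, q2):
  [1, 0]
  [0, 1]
All components are constant and the metric is the identity, i.e. orthonormal rectilinear coordinates.
Cartesian (2D) coordinates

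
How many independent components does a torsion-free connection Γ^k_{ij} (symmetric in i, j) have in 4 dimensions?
Γ^k_{ij} has n choices for the upper index and n(n+1)/2 independent symmetric lower index pairs.
Total = 4 × 4×5/2 = 4 × 10 = 40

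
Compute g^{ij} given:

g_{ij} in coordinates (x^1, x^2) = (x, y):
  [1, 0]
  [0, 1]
The metric is diagonal, so g^{ij} is diagonal with entries 1/g_{ii}: diag(1, 1).
g^{ij}:
  [1, 0]
  [0, 1]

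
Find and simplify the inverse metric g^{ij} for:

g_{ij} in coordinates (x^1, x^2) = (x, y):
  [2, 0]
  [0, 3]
The metric is diagonal, so g^{ij} is diagonal with entries 1/g_{ii}: diag(1/2, 1/3).
g^{ij}:
  [1/2, 0]
  [0, 1/3]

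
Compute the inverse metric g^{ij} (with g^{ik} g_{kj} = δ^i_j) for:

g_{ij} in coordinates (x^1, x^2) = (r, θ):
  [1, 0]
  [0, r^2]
The metric is diagonal, so g^{ij} is diagonal with entries 1/g_{ii}: diag(1, 1/(r^2)).
g^{ij}:
  [1, 0]
  [0, 1/r^2]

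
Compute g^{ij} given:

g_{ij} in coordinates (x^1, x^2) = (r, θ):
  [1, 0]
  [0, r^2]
The metric is diagonal, so g^{ij} is diagonal with entries 1/g_{ii}: diag(1, 1/(r^2)).
g^{ij}:
  [1, 0]
  [0, 1/r^2]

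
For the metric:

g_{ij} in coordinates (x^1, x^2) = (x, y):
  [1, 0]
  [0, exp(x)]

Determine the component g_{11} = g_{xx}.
With x^1 = x, x^2 = y, g_{11} = g_{xx} is the row-1, column-1 entry of the matrix.
g_{11} = 1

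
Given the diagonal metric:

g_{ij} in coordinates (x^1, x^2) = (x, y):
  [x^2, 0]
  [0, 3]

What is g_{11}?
With x^1 = x, x^2 = y, g_{11} = g_{xx} is the row-1, column-1 entry of the matrix.
g_{11} = x^2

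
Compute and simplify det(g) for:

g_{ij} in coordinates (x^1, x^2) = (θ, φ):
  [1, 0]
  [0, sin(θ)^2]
For a 2×2 metric: det(g) = g_{11}·g_{22} - g_{12}·g_{21}
= (1)·(sin(θ)^2) - (0)·(0)
= sin(θ)^2 - 0
det(g) = sin(θ)^2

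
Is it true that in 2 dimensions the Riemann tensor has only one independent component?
The number of independent components is n^2(n^2-1)/12 = 4·3/12 = 1 for n = 2 (e.g. R_{1212}).
Yes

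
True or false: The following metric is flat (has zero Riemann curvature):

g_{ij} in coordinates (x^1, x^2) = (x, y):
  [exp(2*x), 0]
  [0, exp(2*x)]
Non-zero Christoffel symbols:
Γ^x_{x x} = 1
Γ^x_{y y} = -1
Γ^y_{x y} = 1
Ricci tensor: R_{xx} = 0, R_{xy} = 0, R_{yy} = 0
All R_{ij} vanish; in 2 dimensions the Riemann tensor is fully determined by the Ricci tensor, so R^i_{jkl} = 0: the metric is flat (curvilinear coordinates on flat space).
True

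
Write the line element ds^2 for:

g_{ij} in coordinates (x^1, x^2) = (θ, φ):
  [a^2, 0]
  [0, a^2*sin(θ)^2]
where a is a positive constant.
ds^2 = g_{ij} dx^i dx^j; only the non-zero components contribute.
ds^2 = a^2 dθ^2 + a^2*sin(θ)^2 dφ^2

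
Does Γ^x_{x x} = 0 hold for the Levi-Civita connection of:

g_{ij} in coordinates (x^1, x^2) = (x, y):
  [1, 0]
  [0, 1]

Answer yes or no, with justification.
Γ^x_{x x} = (1/2) g^{xx} (∂_x g_{xx} + ∂_x g_{xx} - ∂_x g_{xx}) = (1/2)(1)((0) + (0) - (0)) = 0
This equals the proposed value 0.
Yes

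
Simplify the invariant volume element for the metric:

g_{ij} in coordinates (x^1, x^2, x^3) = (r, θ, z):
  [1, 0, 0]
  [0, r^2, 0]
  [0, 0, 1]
det(g) = r^2
√|det(g)| = r
Volume element: dV = r dr dθ dz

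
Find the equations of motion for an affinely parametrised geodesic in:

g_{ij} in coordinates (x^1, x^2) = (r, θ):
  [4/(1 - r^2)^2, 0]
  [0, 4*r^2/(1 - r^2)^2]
Geodesic equation: d^2x^k/dλ^2 + Γ^k_{ij} (dx^i/dλ)(dx^j/dλ) = 0.
Non-zero Christoffel symbols:
Γ^r_{r r} = 2*r/(1 - r^2)
Γ^r_{θ θ} = (r^3 + r)/(r^2 - 1)
Γ^θ_{r θ} = (-r^2 - 1)/(r^3 - r)
Substituting (the symmetric pair Γ^k_{ij}, Γ^k_{ji} combines into a factor 2):
d^2r/dλ^2 + (2*r/(1 - r^2)) (dr/dλ)^2 + ((r^3 + r)/(r^2 - 1)) (dθ/dλ)^2 = 0
d^2θ/dλ^2 + ((-2*r^2 - 2)/(r^3 - r)) (dr/dλ)(dθ/dλ) = 0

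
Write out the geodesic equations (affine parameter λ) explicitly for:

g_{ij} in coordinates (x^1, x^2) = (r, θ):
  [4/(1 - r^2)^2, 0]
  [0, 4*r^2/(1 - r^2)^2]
Geodesic equation: d^2x^k/dλ^2 + Γ^k_{ij} (dx^i/dλ)(dx^j/dλ) = 0.
Non-zero Christoffel symbols:
Γ^r_{r r} = 2*r/(1 - r^2)
Γ^r_{θ θ} = (r^3 + r)/(r^2 - 1)
Γ^θ_{r θ} = (-r^2 - 1)/(r^3 - r)
Substituting (the symmetric pair Γ^k_{ij}, Γ^k_{ji} combines into a factor 2):
d^2r/dλ^2 + (2*r/(1 - r^2)) (dr/dλ)^2 + ((r^3 + r)/(r^2 - 1)) (dθ/dλ)^2 = 0
d^2θ/dλ^2 + ((-2*r^2 - 2)/(r^3 - r)) (dr/dλ)(dθ/dλ) = 0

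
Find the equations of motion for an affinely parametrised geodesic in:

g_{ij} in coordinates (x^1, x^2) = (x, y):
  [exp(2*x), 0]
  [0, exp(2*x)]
Geodesic equation: d^2x^k/dλ^2 + Γ^k_{ij} (dx^i/dλ)(dx^j/dλ) = 0.
Non-zero Christoffel symbols:
Γ^x_{x x} = 1
Γ^x_{y y} = -1
Γ^y_{x y} = 1
Substituting (the symmetric pair Γ^k_{ij}, Γ^k_{ji} combines into a factor 2):
d^2x/dλ^2 + (dx/dλ)^2 - (dy/dλ)^2 = 0
d^2y/dλ^2 + 2 (dx/dλ)(dy/dλ) = 0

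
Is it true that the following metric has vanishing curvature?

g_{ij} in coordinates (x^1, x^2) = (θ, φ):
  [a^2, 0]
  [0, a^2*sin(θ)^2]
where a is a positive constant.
Non-zero Christoffel symbols:
Γ^θ_{φ φ} = -sin(2*θ)/2
Γ^φ_{θ φ} = 1/tan(θ)
Ricci tensor: R_{θθ} = 1, R_{θφ} = 0, R_{φφ} = sin(θ)^2
The Ricci tensor is non-zero, so the Riemann tensor is non-zero: not flat.
No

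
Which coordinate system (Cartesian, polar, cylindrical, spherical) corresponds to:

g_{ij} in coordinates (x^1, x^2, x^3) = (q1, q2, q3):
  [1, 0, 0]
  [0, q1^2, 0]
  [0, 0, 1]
The line element ds^2 = dq1^2 + q1^2 dq2^2 + dq3^2 is dr^2 + r^2 dθ^2 + dz^2 with q1 = r, q2 = θ, q3 = z.
cylindrical coordinates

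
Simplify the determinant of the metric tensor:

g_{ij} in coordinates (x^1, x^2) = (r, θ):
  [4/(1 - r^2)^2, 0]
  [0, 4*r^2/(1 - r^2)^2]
For a 2×2 metric: det(g) = g_{11}·g_{22} - g_{12}·g_{21}
= (4/(1 - r^2)^2)·(4*r^2/(1 - r^2)^2) - (0)·(0)
= 16*r^2/(1 - r^2)^4 - 0
det(g) = 16*r^2/(1 - r^2)^4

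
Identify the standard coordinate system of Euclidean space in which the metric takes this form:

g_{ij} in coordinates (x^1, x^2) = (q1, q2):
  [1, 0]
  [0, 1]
All components are constant and the metric is the identity, i.e. orthonormal rectilinear coordinates.
Cartesian (2D) coordinates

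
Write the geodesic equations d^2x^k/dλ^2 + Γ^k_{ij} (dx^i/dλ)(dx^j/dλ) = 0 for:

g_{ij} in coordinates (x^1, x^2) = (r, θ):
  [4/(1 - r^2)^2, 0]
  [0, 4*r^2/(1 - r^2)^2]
Geodesic equation: d^2x^k/dλ^2 + Γ^k_{ij} (dx^i/dλ)(dx^j/dλ) = 0.
Non-zero Christoffel symbols:
Γ^r_{r r} = 2*r/(1 - r^2)
Γ^r_{θ θ} = (r^3 + r)/(r^2 - 1)
Γ^θ_{r θ} = (-r^2 - 1)/(r^3 - r)
Substituting (the symmetric pair Γ^k_{ij}, Γ^k_{ji} combines into a factor 2):
d^2r/dλ^2 + (2*r/(1 - r^2)) (dr/dλ)^2 + ((r^3 + r)/(r^2 - 1)) (dθ/dλ)^2 = 0
d^2θ/dλ^2 + ((-2*r^2 - 2)/(r^3 - r)) (dr/dλ)(dθ/dλ) = 0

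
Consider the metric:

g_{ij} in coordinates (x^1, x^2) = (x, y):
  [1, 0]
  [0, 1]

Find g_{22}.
With x^1 = x, x^2 = y, g_{22} = g_{yy} is the row-2, column-2 entry of the matrix.
g_{22} = 1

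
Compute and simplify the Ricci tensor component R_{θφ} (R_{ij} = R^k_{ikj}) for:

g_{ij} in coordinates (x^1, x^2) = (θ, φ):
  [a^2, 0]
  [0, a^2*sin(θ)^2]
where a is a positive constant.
Non-zero Christoffel symbols (Γ^k_{ij} = Γ^k_{ji}):
Γ^θ_{φ φ} = -sin(2*θ)/2
Γ^φ_{θ φ} = 1/tan(θ)
R^θ_{θ θ φ} = 0 (a repeated index in an antisymmetric pair)
R^φ_{θ φ φ} = 0 (a repeated index in an antisymmetric pair)
R_{θφ} = R^θ_{θ θ φ} + R^φ_{θ φ φ} = (0) + (0) = 0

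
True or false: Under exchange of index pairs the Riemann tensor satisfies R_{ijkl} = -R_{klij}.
The pair-exchange symmetry has a plus sign: R_{ijkl} = +R_{klij}.
False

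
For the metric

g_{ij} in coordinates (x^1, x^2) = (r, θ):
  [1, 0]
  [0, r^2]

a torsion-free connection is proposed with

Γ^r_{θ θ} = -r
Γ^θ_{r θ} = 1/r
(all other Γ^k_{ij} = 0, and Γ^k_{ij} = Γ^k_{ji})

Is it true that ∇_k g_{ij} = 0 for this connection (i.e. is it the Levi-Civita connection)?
Using ∇_k g_{ij} = ∂_k g_{ij} - Γ^m_{ki} g_{mj} - Γ^m_{kj} g_{im}:
e.g. ∇_r g_{θθ} = (2*r) - (r) - (r) = 0
Every component ∇_k g_{ij} vanishes: the connection is metric compatible.
Yes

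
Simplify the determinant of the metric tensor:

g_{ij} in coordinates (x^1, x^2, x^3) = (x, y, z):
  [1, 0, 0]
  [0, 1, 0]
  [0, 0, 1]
Diagonal metric: det(g) = g_{11}·g_{22}·g_{33}
= (1)·(1)·(1)
det(g) = 1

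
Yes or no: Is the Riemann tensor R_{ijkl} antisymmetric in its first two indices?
R_{ijkl} = -R_{jikl} (follows from metric compatibility).
Yes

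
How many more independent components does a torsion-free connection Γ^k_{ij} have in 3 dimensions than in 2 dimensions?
Independent components in n dimensions: n × n(n+1)/2 = n^2(n+1)/2.
3D: 3 × 6 = 18
2D: 2 × 3 = 6
Difference = 18 - 6 = 12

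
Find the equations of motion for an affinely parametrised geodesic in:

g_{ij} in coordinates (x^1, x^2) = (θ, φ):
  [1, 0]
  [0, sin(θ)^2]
Geodesic equation: d^2x^k/dλ^2 + Γ^k_{ij} (dx^i/dλ)(dx^j/dλ) = 0.
Non-zero Christoffel symbols:
Γ^θ_{φ φ} = -sin(2*θ)/2
Γ^φ_{θ φ} = 1/tan(θ)
Substituting (the symmetric pair Γ^k_{ij}, Γ^k_{ji} combines into a factor 2):
d^2θ/dλ^2 - (sin(2*θ)/2) (dφ/dλ)^2 = 0
d^2φ/dλ^2 + (2/tan(θ)) (dθ/dλ)(dφ/dλ) = 0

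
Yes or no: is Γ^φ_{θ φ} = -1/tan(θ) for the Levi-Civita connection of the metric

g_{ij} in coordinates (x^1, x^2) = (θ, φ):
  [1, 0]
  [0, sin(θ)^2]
Γ^φ_{θ φ} = (1/2) g^{φφ} (∂_θ g_{φφ} + ∂_φ g_{φθ} - ∂_φ g_{θφ}) = (1/2)(1/sin(θ)^2)((sin(2*θ)) + (0) - (0)) = 1/tan(θ)
This differs from the proposed value -1/tan(θ).
No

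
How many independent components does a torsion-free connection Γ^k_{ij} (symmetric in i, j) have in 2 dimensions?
Γ^k_{ij} has n choices for the upper index and n(n+1)/2 independent symmetric lower index pairs.
Total = 2 × 2×3/2 = 2 × 3 = 6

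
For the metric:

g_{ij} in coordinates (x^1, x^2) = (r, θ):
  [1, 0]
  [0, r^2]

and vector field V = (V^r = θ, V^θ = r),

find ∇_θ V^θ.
Non-zero Christoffel symbols:
Γ^r_{θ θ} = -r
Γ^θ_{r θ} = 1/r
∇_θ V^θ = ∂_θ V^θ + Γ^θ_{θ j} V^j
  = (0) + (1/r)(θ) + (0)(r)
  = θ/r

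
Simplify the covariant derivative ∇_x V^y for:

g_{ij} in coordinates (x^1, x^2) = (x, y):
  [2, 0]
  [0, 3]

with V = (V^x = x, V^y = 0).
All Christoffel symbols are zero.
∇_x V^y = ∂_x V^y + Γ^y_{x j} V^j
  = (0) + (0)(x) + (0)(0)
  = 0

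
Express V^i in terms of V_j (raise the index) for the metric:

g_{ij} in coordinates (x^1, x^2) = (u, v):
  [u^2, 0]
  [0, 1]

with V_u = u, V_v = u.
Inverse metric (diagonal): g^{uu} = 1/u^2, g^{vv} = 1
V^i = g^{ij} V_j:
V^u = (1/u^2)(u) + (0)(u) = 1/u
V^v = (0)(u) + (1)(u) = u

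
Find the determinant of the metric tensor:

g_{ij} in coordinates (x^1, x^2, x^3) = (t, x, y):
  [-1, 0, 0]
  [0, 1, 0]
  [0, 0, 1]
Diagonal metric: det(g) = g_{11}·g_{22}·g_{33}
= (-1)·(1)·(1)
det(g) = -1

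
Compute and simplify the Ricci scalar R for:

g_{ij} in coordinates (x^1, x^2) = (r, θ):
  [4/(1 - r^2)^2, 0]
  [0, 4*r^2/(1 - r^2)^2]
Non-zero Christoffel symbols (Γ^k_{ij} = Γ^k_{ji}):
Γ^r_{r r} = 2*r/(1 - r^2)
Γ^r_{θ θ} = (r^3 + r)/(r^2 - 1)
Γ^θ_{r θ} = (-r^2 - 1)/(r^3 - r)
Ricci tensor (R_{ij} = R^k_{ikj}): R_{rr} = -4/(r^2 - 1)^2, R_{rθ} = 0, R_{θθ} = -4*r^2/(r^2 - 1)^2
Inverse metric: g^{rr} = (1 - r^2)^2/4, g^{θθ} = (1 - r^2)^2/(4*r^2)
R = g^{ij} R_{ij} = ((1 - r^2)^2/4)(-4/(r^2 - 1)^2) + ((1 - r^2)^2/(4*r^2))(-4*r^2/(r^2 - 1)^2) = -2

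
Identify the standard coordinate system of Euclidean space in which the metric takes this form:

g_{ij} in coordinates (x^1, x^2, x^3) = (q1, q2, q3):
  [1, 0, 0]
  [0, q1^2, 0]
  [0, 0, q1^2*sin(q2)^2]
The line element ds^2 = dq1^2 + q1^2 dq2^2 + q1^2 sin(q2)^2 dq3^2 is dr^2 + r^2 dθ^2 + r^2 sin(θ)^2 dφ^2 with q1 = r, q2 = θ, q3 = φ.
spherical coordinates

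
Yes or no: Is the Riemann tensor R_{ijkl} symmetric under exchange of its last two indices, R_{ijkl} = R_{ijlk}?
It is antisymmetric in the last pair: R_{ijkl} = -R_{ijlk}.
No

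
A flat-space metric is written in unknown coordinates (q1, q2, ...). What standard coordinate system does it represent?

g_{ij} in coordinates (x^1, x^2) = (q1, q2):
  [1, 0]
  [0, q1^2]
The line element ds^2 = dq1^2 + q1^2 dq2^2 is dr^2 + r^2 dθ^2 with q1 = r, q2 = θ.
polar coordinates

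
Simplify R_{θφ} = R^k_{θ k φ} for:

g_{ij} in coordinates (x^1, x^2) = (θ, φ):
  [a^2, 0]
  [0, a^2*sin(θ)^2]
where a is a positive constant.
Non-zero Christoffel symbols (Γ^k_{ij} = Γ^k_{ji}):
Γ^θ_{φ φ} = -sin(2*θ)/2
Γ^φ_{θ φ} = 1/tan(θ)
R^θ_{θ θ φ} = 0 (a repeated index in an antisymmetric pair)
R^φ_{θ φ φ} = 0 (a repeated index in an antisymmetric pair)
R_{θφ} = R^θ_{θ θ φ} + R^φ_{θ φ φ} = (0) + (0) = 0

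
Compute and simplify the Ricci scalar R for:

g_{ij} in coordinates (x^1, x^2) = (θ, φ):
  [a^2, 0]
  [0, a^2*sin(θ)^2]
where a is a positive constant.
Non-zero Christoffel symbols (Γ^k_{ij} = Γ^k_{ji}):
Γ^θ_{φ φ} = -sin(2*θ)/2
Γ^φ_{θ φ} = 1/tan(θ)
Ricci tensor (R_{ij} = R^k_{ikj}): R_{θθ} = 1, R_{θφ} = 0, R_{φφ} = sin(θ)^2
Inverse metric: g^{θθ} = 1/a^2, g^{φφ} = 1/(a^2*sin(θ)^2)
R = g^{ij} R_{ij} = (1/a^2)(1) + (1/(a^2*sin(θ)^2))(sin(θ)^2) = 2/a^2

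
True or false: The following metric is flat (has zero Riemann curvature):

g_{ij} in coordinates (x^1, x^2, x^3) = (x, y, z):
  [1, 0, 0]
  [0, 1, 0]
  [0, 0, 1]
All metric components are constant, so every Christoffel symbol vanishes and R^i_{jkl} = 0.
True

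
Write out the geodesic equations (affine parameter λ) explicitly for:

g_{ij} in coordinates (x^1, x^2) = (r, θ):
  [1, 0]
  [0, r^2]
Geodesic equation: d^2x^k/dλ^2 + Γ^k_{ij} (dx^i/dλ)(dx^j/dλ) = 0.
Non-zero Christoffel symbols:
Γ^r_{θ θ} = -r
Γ^θ_{r θ} = 1/r
Substituting (the symmetric pair Γ^k_{ij}, Γ^k_{ji} combines into a factor 2):
d^2r/dλ^2 - r (dθ/dλ)^2 = 0
d^2θ/dλ^2 + (2/r) (dr/dλ)(dθ/dλ) = 0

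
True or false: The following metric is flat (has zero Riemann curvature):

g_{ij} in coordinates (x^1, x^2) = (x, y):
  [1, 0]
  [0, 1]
All metric components are constant, so every Christoffel symbol vanishes and R^i_{jkl} = 0.
True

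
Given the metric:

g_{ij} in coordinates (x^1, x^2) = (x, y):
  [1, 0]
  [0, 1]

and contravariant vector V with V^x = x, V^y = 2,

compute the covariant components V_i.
V_i = g_{ij} V^j:
V_x = (1)(x) + (0)(2) = x
V_y = (0)(x) + (1)(2) = 2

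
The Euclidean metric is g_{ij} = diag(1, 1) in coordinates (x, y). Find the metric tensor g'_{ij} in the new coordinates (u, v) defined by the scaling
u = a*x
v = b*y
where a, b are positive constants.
Invert the transformation: x = u/a, y = v/b
g'_{ij} = (∂x^k/∂x'^i)(∂x^l/∂x'^j) g_{kl}; with g_{kl} = δ_{kl} this is Σ_k (∂x^k/∂x'^i)(∂x^k/∂x'^j).
Jacobian: ∂x/∂u = 1/a, ∂x/∂v = 0, ∂y/∂u = 0, ∂y/∂v = 1/b
g'_{uu} = (1/a)(1/a) + (0)(0) = 1/a^2
g'_{uv} = (1/a)(0) + (0)(1/b) = 0
g'_{vv} = (0)(0) + (1/b)(1/b) = 1/b^2
g'_{ij} = diag(1/a^2, 1/b^2)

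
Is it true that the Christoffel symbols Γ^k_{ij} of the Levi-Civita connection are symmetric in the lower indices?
The Levi-Civita connection is torsion-free, which is exactly Γ^k_{ij} = Γ^k_{ji}.
Yes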